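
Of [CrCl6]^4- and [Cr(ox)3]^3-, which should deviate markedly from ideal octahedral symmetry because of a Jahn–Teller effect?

[CrCl6]^4-: Each chloride is −1; balancing the −4 overall charge requires Cr(II). Chromium is a group-6 element; Cr(II) is therefore d⁴. Chloride is a weak-field ligand for a first-row metal, so the complex is high-spin. The t₂g³e_g¹ (high-spin) configuration has an unevenly filled e_g set; the Jahn–Teller theorem predicts a tetragonal distortion (typically axial elongation) to lift the degeneracy.
[Cr(ox)3]^3-: Summing ligand charges against the −3 overall charge gives an oxidation state of +3 for chromium. Group 6 minus oxidation state 3 gives a d³ configuration. The d³ configuration leaves the e_g set evenly filled (or empty) — no strong Jahn–Teller driving force.

[CrCl6]^4-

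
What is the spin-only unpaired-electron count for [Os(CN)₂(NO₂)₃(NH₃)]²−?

Summing ligand charges against the −2 overall charge gives an oxidation state of +3 for osmium.
Os sits in group 8, so the d-electron count is 8 − 3 = 5.
The spin state decides the count: a 5d ion has a large Δₒ and is invariably low-spin.
An octahedral low-spin d⁵ ion is t₂g⁵e_g⁰, giving 1 unpaired electron.

1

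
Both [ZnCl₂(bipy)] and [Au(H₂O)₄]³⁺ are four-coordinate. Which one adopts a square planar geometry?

[Au(H₂O)₄]³⁺

For [ZnCl₂(bipy)]: Each chloride is −1; 2,2′-bipyridine is neutral; balancing the 0 overall charge requires Zn(II). Zn sits in group 12, so the d-electron count is 12 − 2 = 10. A d¹⁰ ion has no crystal-field stabilisation preference between square planar and tetrahedral, so four ligands adopt the sterically favoured tetrahedral geometry. → tetrahedral.
For [Au(H₂O)₄]³⁺: Summing ligand charges against the +3 overall charge gives an oxidation state of +3 for gold. Gold is a group-11 element; Au(III) is therefore d⁸. A 5d d⁸ ion has a large crystal-field splitting; square planar leaves the high-energy d_{x²−y²} orbital empty and maximises CFSE. → square planar.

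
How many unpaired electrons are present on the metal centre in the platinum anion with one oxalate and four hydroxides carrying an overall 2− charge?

Ligand charges: each oxalate is −2; each hydroxide is −1. With an overall charge of −2 the platinum centre must be in the +4 oxidation state.
Platinum is a group-10 element; Pt(IV) is therefore d⁶.
Counting donor atoms: 1×oxalate (bidentate) → 2 donors; 4×hydroxide (monodentate) → 4 donors. Coordination number = 6.
The spin state decides the count: a 5d ion has a large Δₒ and is invariably low-spin.
An octahedral low-spin d⁶ ion is t₂g⁶e_g⁰, giving 0 unpaired electrons.

0 unpaired electrons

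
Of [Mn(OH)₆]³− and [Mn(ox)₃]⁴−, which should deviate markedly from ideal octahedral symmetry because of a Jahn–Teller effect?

[Mn(OH)₆]³−

[Mn(OH)₆]³−: Summing ligand charges against the −3 overall charge gives an oxidation state of +3 for manganese. Manganese is a group-7 element; Mn(III) is therefore d⁴. Hydroxide is a weak-field ligand for a first-row metal, so the complex is high-spin. The t₂g³e_g¹ (high-spin) configuration has an unevenly filled e_g set; the Jahn–Teller theorem predicts a tetragonal distortion (typically axial elongation) to lift the degeneracy.
[Mn(ox)₃]⁴−: Ligand charges: each oxalate is −2. With an overall charge of −4 the manganese centre must be in the +2 oxidation state. Group 7 minus oxidation state 2 gives a d⁵ configuration. Oxalate is a weak-field ligand for a first-row metal, so the complex is high-spin. The d⁵ configuration leaves the e_g set evenly filled (or empty) — no strong Jahn–Teller driving force.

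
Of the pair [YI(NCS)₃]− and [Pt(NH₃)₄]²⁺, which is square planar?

[Pt(NH₃)₄]²⁺

For [YI(NCS)₃]−: Each iodide is −1; each isothiocyanate is −1; balancing the −1 overall charge requires Y(III). Y sits in group 3, so the d-electron count is 3 − 3 = 0. A d⁰ ion has no crystal-field stabilisation preference between square planar and tetrahedral, so four ligands adopt the sterically favoured tetrahedral geometry. → tetrahedral.
For [Pt(NH₃)₄]²⁺: Summing ligand charges against the +2 overall charge gives an oxidation state of +2 for platinum. Platinum is a group-10 element; Pt(II) is therefore d⁸. A 5d d⁸ ion has a large crystal-field splitting; square planar leaves the high-energy d_{x²−y²} orbital empty and maximises CFSE. → square planar.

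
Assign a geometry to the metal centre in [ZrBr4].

tetrahedral

Ligand charges: each bromide is −1. With an overall charge of 0 the zirconium centre must be in the +4 oxidation state.
Zirconium is a group-4 element; Zr(IV) is therefore d⁰.
With 4 monodentate ligands the coordination number is 4.
A d⁰ ion has no crystal-field stabilisation preference between square planar and tetrahedral, so four ligands adopt the sterically favoured tetrahedral geometry.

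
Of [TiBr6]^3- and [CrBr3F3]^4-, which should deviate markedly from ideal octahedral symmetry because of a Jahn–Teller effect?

[CrBr3F3]^4-

[TiBr6]^3-: Each bromide is −1; balancing the −3 overall charge requires Ti(III). Titanium is a group-4 element; Ti(III) is therefore d¹. The d¹ configuration leaves the e_g set evenly filled (or empty) — no strong Jahn–Teller driving force.
[CrBr3F3]^4-: Each bromide is −1; each fluoride is −1; balancing the −4 overall charge requires Cr(II). Cr sits in group 6, so the d-electron count is 6 − 2 = 4. Bromide and fluoride are weak-field ligands for a first-row metal, so the complex is high-spin. The t₂g³e_g¹ (high-spin) configuration has an unevenly filled e_g set; the Jahn–Teller theorem predicts a tetragonal distortion (typically axial elongation) to lift the degeneracy.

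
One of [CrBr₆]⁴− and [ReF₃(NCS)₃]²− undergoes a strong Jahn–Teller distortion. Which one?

[CrBr₆]⁴−: Each bromide is −1; balancing the −4 overall charge requires Cr(II). Chromium is a group-6 element; Cr(II) is therefore d⁴. Bromide is a weak-field ligand for a first-row metal, so the complex is high-spin. The t₂g³e_g¹ (high-spin) configuration has an unevenly filled e_g set; the Jahn–Teller theorem predicts a tetragonal distortion (typically axial elongation) to lift the degeneracy.
[ReF₃(NCS)₃]²−: Each fluoride is −1; each isothiocyanate is −1; balancing the −2 overall charge requires Re(IV). Rhenium is a group-7 element; Re(IV) is therefore d³. The d³ configuration leaves the e_g set evenly filled (or empty) — no strong Jahn–Teller driving force.

[CrBr₆]⁴−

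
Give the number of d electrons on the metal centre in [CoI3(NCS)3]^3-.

Ligand charges: each iodide is −1; each isothiocyanate is −1. With an overall charge of −3 the cobalt centre must be in the +3 oxidation state.
Co sits in group 9, so the d-electron count is 9 − 3 = 6.

d⁶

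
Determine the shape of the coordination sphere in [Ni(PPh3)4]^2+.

square planar

Ligand charges: triphenylphosphine is neutral. With an overall charge of +2 the nickel centre must be in the +2 oxidation state.
Group 10 minus oxidation state 2 gives a d⁸ configuration.
Coordination number: 4.
Triphenylphosphine is a strong-field ligand (high in the spectrochemical series).
A 3d d⁸ ion with strong-field ligands gains enough CFSE to favour square planar over tetrahedral.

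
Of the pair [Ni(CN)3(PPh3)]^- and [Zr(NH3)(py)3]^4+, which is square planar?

For [Ni(CN)3(PPh3)]^-: Each cyanide is −1; triphenylphosphine is neutral; balancing the −1 overall charge requires Ni(II). Ni sits in group 10, so the d-electron count is 10 − 2 = 8. Cyanide and triphenylphosphine are strong-field ligands (high in the spectrochemical series). A 3d d⁸ ion with strong-field ligands gains enough CFSE to favour square planar over tetrahedral. → square planar.
For [Zr(NH3)(py)3]^4+: Ammonia is neutral; pyridine is neutral; balancing the +4 overall charge requires Zr(IV). Zr sits in group 4, so the d-electron count is 4 − 4 = 0. A d⁰ ion has no crystal-field stabilisation preference between square planar and tetrahedral, so four ligands adopt the sterically favoured tetrahedral geometry. → tetrahedral.

[Ni(CN)3(PPh3)]^-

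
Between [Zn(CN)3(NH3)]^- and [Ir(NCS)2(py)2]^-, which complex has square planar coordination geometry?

[Ir(NCS)2(py)2]^-

For [Zn(CN)3(NH3)]^-: Ligand charges: each cyanide is −1; ammonia is neutral. With an overall charge of −1 the zinc centre must be in the +2 oxidation state. Zinc is a group-12 element; Zn(II) is therefore d¹⁰. A d¹⁰ ion has no crystal-field stabilisation preference between square planar and tetrahedral, so four ligands adopt the sterically favoured tetrahedral geometry. → tetrahedral.
For [Ir(NCS)2(py)2]^-: Ligand charges: each isothiocyanate is −1; pyridine is neutral. With an overall charge of −1 the iridium centre must be in the +1 oxidation state. Iridium is a group-9 element; Ir(I) is therefore d⁸. A 5d d⁸ ion has a large crystal-field splitting; square planar leaves the high-energy d_{x²−y²} orbital empty and maximises CFSE. → square planar.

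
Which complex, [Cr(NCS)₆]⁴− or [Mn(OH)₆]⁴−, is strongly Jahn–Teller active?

[Cr(NCS)₆]⁴−: Ligand charges: each isothiocyanate is −1. With an overall charge of −4 the chromium centre must be in the +2 oxidation state. Group 6 minus oxidation state 2 gives a d⁴ configuration. Isothiocyanate is a weak-field ligand for a first-row metal, so the complex is high-spin. The t₂g³e_g¹ (high-spin) configuration has an unevenly filled e_g set; the Jahn–Teller theorem predicts a tetragonal distortion (typically axial elongation) to lift the degeneracy.
[Mn(OH)₆]⁴−: Summing ligand charges against the −4 overall charge gives an oxidation state of +2 for manganese. Manganese is a group-7 element; Mn(II) is therefore d⁵. Hydroxide is a weak-field ligand for a first-row metal, so the complex is high-spin. The d⁵ configuration leaves the e_g set evenly filled (or empty) — no strong Jahn–Teller driving force.

[Cr(NCS)₆]⁴−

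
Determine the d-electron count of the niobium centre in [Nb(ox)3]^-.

Each oxalate is −2; balancing the −1 overall charge requires Nb(V).
Nb sits in group 5, so the d-electron count is 5 − 5 = 0.

d⁰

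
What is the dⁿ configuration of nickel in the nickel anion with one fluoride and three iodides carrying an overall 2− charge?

Ligand charges: each fluoride is −1; each iodide is −1. With an overall charge of −2 the nickel centre must be in the +2 oxidation state.
Nickel is a group-10 element; Ni(II) is therefore d⁸.

d8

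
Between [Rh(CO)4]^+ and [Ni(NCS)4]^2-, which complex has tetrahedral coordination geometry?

For [Rh(CO)4]^+: Ligand charges: carbonyl is neutral. With an overall charge of +1 the rhodium centre must be in the +1 oxidation state. Group 9 minus oxidation state 1 gives a d⁸ configuration. A 4d d⁸ ion has a large crystal-field splitting; square planar leaves the high-energy d_{x²−y²} orbital empty and maximises CFSE. → square planar.
For [Ni(NCS)4]^2-: Ligand charges: each isothiocyanate is −1. With an overall charge of −2 the nickel centre must be in the +2 oxidation state. Group 10 minus oxidation state 2 gives a d⁸ configuration. Isothiocyanate is a weak-field ligand. With weak-field ligands the CFSE gain from square planar is small, so a 3d d⁸ ion takes the sterically preferred tetrahedral geometry. → tetrahedral.

[Ni(NCS)4]^2-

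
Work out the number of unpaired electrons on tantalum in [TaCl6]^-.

Summing ligand charges against the −1 overall charge gives an oxidation state of +5 for tantalum.
Ta sits in group 5, so the d-electron count is 5 − 5 = 0.
In an octahedral field the d⁰ configuration is t₂g⁰e_g⁰, giving 0 unpaired electrons.

0 unpaired electrons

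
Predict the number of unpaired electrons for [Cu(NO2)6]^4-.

Summing ligand charges against the −4 overall charge gives an oxidation state of +2 for copper.
Cu sits in group 11, so the d-electron count is 11 − 2 = 9.
In an octahedral field the d⁹ configuration is t₂g⁶e_g³ (only one arrangement possible), giving 1 unpaired electron.

1 unpaired electron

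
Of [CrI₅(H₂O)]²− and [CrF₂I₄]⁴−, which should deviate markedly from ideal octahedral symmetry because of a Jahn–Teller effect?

[CrF₂I₄]⁴−

[CrI₅(H₂O)]²−: Summing ligand charges against the −2 overall charge gives an oxidation state of +3 for chromium. Cr sits in group 6, so the d-electron count is 6 − 3 = 3. The d³ configuration leaves the e_g set evenly filled (or empty) — no strong Jahn–Teller driving force.
[CrF₂I₄]⁴−: Each fluoride is −1; each iodide is −1; balancing the −4 overall charge requires Cr(II). Chromium is a group-6 element; Cr(II) is therefore d⁴. Fluoride and iodide are weak-field ligands for a first-row metal, so the complex is high-spin. The t₂g³e_g¹ (high-spin) configuration has an unevenly filled e_g set; the Jahn–Teller theorem predicts a tetragonal distortion (typically axial elongation) to lift the degeneracy.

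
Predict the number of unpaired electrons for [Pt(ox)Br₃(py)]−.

0

Each oxalate is −2; each bromide is −1; pyridine is neutral; balancing the −1 overall charge requires Pt(IV).
Pt sits in group 10, so the d-electron count is 10 − 4 = 6.
Counting donor atoms: 1×oxalate (bidentate) → 2 donors; 3×bromide (monodentate) → 3 donors; 1×pyridine (monodentate) → 1 donor. Coordination number = 6.
The spin state decides the count: a 5d ion has a large Δₒ and is invariably low-spin.
An octahedral low-spin d⁶ ion is t₂g⁶e_g⁰, giving 0 unpaired electrons.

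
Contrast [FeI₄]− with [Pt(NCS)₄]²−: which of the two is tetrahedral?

[FeI₄]−

For [FeI₄]−: Ligand charges: each iodide is −1. With an overall charge of −1 the iron centre must be in the +3 oxidation state. Group 8 minus oxidation state 3 gives a d⁵ configuration. A high-spin d⁵ ion has zero CFSE in either geometry, so four ligands adopt the sterically favoured tetrahedral geometry. → tetrahedral.
For [Pt(NCS)₄]²−: Summing ligand charges against the −2 overall charge gives an oxidation state of +2 for platinum. Platinum is a group-10 element; Pt(II) is therefore d⁸. A 5d d⁸ ion has a large crystal-field splitting; square planar leaves the high-energy d_{x²−y²} orbital empty and maximises CFSE. → square planar.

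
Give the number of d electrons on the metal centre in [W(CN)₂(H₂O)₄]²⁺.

Each cyanide is −1; water is neutral; balancing the +2 overall charge requires W(IV).
Group 6 minus oxidation state 4 gives a d² configuration.

d²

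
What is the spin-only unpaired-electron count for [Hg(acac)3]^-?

0 unpaired electrons

Each acetylacetonate is −1; balancing the −1 overall charge requires Hg(II).
Mercury is a group-12 element; Hg(II) is therefore d¹⁰.
Counting donor atoms: 3×acetylacetonate (bidentate) → 6 donors. Coordination number = 6.
In an octahedral field the d¹⁰ configuration is t₂g⁶e_g⁴, giving 0 unpaired electrons.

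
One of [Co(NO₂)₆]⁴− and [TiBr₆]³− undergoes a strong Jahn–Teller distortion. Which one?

[Co(NO₂)₆]⁴−

[Co(NO₂)₆]⁴−: Ligand charges: each nitro (N-bound nitrite) is −1. With an overall charge of −4 the cobalt centre must be in the +2 oxidation state. Co sits in group 9, so the d-electron count is 9 − 2 = 7. Nitro (N-bound nitrite) is a strong-field ligand (high in the spectrochemical series) for a first-row metal, so the complex is low-spin. The t₂g⁶e_g¹ (low-spin) configuration has an unevenly filled e_g set; the Jahn–Teller theorem predicts a tetragonal distortion (typically axial elongation) to lift the degeneracy.
[TiBr₆]³−: Each bromide is −1; balancing the −3 overall charge requires Ti(III). Titanium is a group-4 element; Ti(III) is therefore d¹. The d¹ configuration leaves the e_g set evenly filled (or empty) — no strong Jahn–Teller driving force.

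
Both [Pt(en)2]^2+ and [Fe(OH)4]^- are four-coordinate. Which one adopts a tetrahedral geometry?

[Fe(OH)4]^-

For [Pt(en)2]^2+: Ethylenediamine is neutral; balancing the +2 overall charge requires Pt(II). Platinum is a group-10 element; Pt(II) is therefore d⁸. A 5d d⁸ ion has a large crystal-field splitting; square planar leaves the high-energy d_{x²−y²} orbital empty and maximises CFSE. → square planar.
For [Fe(OH)4]^-: Each hydroxide is −1; balancing the −1 overall charge requires Fe(III). Fe sits in group 8, so the d-electron count is 8 − 3 = 5. A high-spin d⁵ ion has zero CFSE in either geometry, so four ligands adopt the sterically favoured tetrahedral geometry. → tetrahedral.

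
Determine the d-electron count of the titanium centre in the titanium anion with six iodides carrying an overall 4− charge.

Summing ligand charges against the −4 overall charge gives an oxidation state of +2 for titanium.
Group 4 minus oxidation state 2 gives a d² configuration.

d²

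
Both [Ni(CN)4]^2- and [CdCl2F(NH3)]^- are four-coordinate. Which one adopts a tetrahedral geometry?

[CdCl2F(NH3)]^-

For [Ni(CN)4]^2-: Ligand charges: each cyanide is −1. With an overall charge of −2 the nickel centre must be in the +2 oxidation state. Ni sits in group 10, so the d-electron count is 10 − 2 = 8. Cyanide is a strong-field ligand (high in the spectrochemical series). A 3d d⁸ ion with strong-field ligands gains enough CFSE to favour square planar over tetrahedral. → square planar.
For [CdCl2F(NH3)]^-: Summing ligand charges against the −1 overall charge gives an oxidation state of +2 for cadmium. Cadmium is a group-12 element; Cd(II) is therefore d¹⁰. A d¹⁰ ion has no crystal-field stabilisation preference between square planar and tetrahedral, so four ligands adopt the sterically favoured tetrahedral geometry. → tetrahedral.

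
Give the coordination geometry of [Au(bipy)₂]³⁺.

square planar

2,2′-bipyridine is neutral; balancing the +3 overall charge requires Au(III).
Group 11 minus oxidation state 3 gives a d⁸ configuration.
Counting donor atoms: 2×2,2′-bipyridine (bidentate) → 4 donors. Coordination number = 4.
A 5d d⁸ ion has a large crystal-field splitting; square planar leaves the high-energy d_{x²−y²} orbital empty and maximises CFSE.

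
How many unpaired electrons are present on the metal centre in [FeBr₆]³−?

Ligand charges: each bromide is −1. With an overall charge of −3 the iron centre must be in the +3 oxidation state.
Fe sits in group 8, so the d-electron count is 8 − 3 = 5.
The spin state decides the count: Bromide is a weak-field ligand for a first-row metal, so the complex is high-spin.
An octahedral high-spin d⁵ ion is t₂g³e_g², giving 5 unpaired electrons.

5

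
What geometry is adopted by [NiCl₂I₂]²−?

tetrahedral

Ligand charges: each chloride is −1; each iodide is −1. With an overall charge of −2 the nickel centre must be in the +2 oxidation state.
Nickel is a group-10 element; Ni(II) is therefore d⁸.
With 4 monodentate ligands the coordination number is 4.
Chloride and iodide are weak-field ligands.
With weak-field ligands the CFSE gain from square planar is small, so a 3d d⁸ ion takes the sterically preferred tetrahedral geometry.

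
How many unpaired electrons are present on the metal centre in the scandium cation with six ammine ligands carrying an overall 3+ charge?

Ammonia is neutral; balancing the +3 overall charge requires Sc(III).
Sc sits in group 3, so the d-electron count is 3 − 3 = 0.
In an octahedral field the d⁰ configuration is t₂g⁰e_g⁰, giving 0 unpaired electrons.

0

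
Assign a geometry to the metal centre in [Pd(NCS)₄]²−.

Summing ligand charges against the −2 overall charge gives an oxidation state of +2 for palladium.
Palladium is a group-10 element; Pd(II) is therefore d⁸.
Coordination number: 4.
A 4d d⁸ ion has a large crystal-field splitting; square planar leaves the high-energy d_{x²−y²} orbital empty and maximises CFSE.

square planar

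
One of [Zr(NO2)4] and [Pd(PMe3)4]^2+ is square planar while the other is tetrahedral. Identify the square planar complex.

[Pd(PMe3)4]^2+

For [Zr(NO2)4]: Ligand charges: each nitro (N-bound nitrite) is −1. With an overall charge of 0 the zirconium centre must be in the +4 oxidation state. Zr sits in group 4, so the d-electron count is 4 − 4 = 0. A d⁰ ion has no crystal-field stabilisation preference between square planar and tetrahedral, so four ligands adopt the sterically favoured tetrahedral geometry. → tetrahedral.
For [Pd(PMe3)4]^2+: Summing ligand charges against the +2 overall charge gives an oxidation state of +2 for palladium. Pd sits in group 10, so the d-electron count is 10 − 2 = 8. A 4d d⁸ ion has a large crystal-field splitting; square planar leaves the high-energy d_{x²−y²} orbital empty and maximises CFSE. → square planar.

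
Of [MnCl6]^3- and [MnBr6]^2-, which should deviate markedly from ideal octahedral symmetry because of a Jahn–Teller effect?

[MnCl6]^3-

[MnCl6]^3-: Summing ligand charges against the −3 overall charge gives an oxidation state of +3 for manganese. Mn sits in group 7, so the d-electron count is 7 − 3 = 4. Chloride is a weak-field ligand for a first-row metal, so the complex is high-spin. The t₂g³e_g¹ (high-spin) configuration has an unevenly filled e_g set; the Jahn–Teller theorem predicts a tetragonal distortion (typically axial elongation) to lift the degeneracy.
[MnBr6]^2-: Summing ligand charges against the −2 overall charge gives an oxidation state of +4 for manganese. Manganese is a group-7 element; Mn(IV) is therefore d³. The d³ configuration leaves the e_g set evenly filled (or empty) — no strong Jahn–Teller driving force.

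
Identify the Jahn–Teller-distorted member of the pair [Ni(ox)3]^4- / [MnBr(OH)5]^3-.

[MnBr(OH)5]^3-

[Ni(ox)3]^4-: Each oxalate is −2; balancing the −4 overall charge requires Ni(II). Nickel is a group-10 element; Ni(II) is therefore d⁸. The d⁸ configuration leaves the e_g set evenly filled (or empty) — no strong Jahn–Teller driving force.
[MnBr(OH)5]^3-: Each bromide is −1; each hydroxide is −1; balancing the −3 overall charge requires Mn(III). Group 7 minus oxidation state 3 gives a d⁴ configuration. Bromide and hydroxide are weak-field ligands for a first-row metal, so the complex is high-spin. The t₂g³e_g¹ (high-spin) configuration has an unevenly filled e_g set; the Jahn–Teller theorem predicts a tetragonal distortion (typically axial elongation) to lift the degeneracy.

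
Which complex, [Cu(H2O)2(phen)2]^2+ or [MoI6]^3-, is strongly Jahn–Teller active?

[Cu(H2O)2(phen)2]^2+: Ligand charges: water is neutral; 1,10-phenanthroline is neutral. With an overall charge of +2 the copper centre must be in the +2 oxidation state. Copper is a group-11 element; Cu(II) is therefore d⁹. The t₂g⁶e_g³ configuration has an unevenly filled e_g set; the Jahn–Teller theorem predicts a tetragonal distortion (typically axial elongation) to lift the degeneracy.
[MoI6]^3-: Ligand charges: each iodide is −1. With an overall charge of −3 the molybdenum centre must be in the +3 oxidation state. Molybdenum is a group-6 element; Mo(III) is therefore d³. The d³ configuration leaves the e_g set evenly filled (or empty) — no strong Jahn–Teller driving force.

[Cu(H2O)2(phen)2]^2+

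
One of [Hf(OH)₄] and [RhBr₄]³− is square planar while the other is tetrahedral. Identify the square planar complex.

For [Hf(OH)₄]: Each hydroxide is −1; balancing the 0 overall charge requires Hf(IV). Group 4 minus oxidation state 4 gives a d⁰ configuration. A d⁰ ion has no crystal-field stabilisation preference between square planar and tetrahedral, so four ligands adopt the sterically favoured tetrahedral geometry. → tetrahedral.
For [RhBr₄]³−: Ligand charges: each bromide is −1. With an overall charge of −3 the rhodium centre must be in the +1 oxidation state. Rhodium is a group-9 element; Rh(I) is therefore d⁸. A 4d d⁸ ion has a large crystal-field splitting; square planar leaves the high-energy d_{x²−y²} orbital empty and maximises CFSE. → square planar.

[RhBr₄]³−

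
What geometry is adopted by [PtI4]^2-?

square planar

Each iodide is −1; balancing the −2 overall charge requires Pt(II).
Group 10 minus oxidation state 2 gives a d⁸ configuration.
With 4 monodentate ligands the coordination number is 4.
A 5d d⁸ ion has a large crystal-field splitting; square planar leaves the high-energy d_{x²−y²} orbital empty and maximises CFSE.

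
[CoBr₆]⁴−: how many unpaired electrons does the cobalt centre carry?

3

Each bromide is −1; balancing the −4 overall charge requires Co(II).
Cobalt is a group-9 element; Co(II) is therefore d⁷.
The spin state decides the count: Bromide is a weak-field ligand for a first-row metal, so the complex is high-spin.
An octahedral high-spin d⁷ ion is t₂g⁵e_g², giving 3 unpaired electrons.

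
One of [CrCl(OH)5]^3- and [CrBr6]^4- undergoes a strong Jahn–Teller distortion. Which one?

[CrCl(OH)5]^3-: Ligand charges: each chloride is −1; each hydroxide is −1. With an overall charge of −3 the chromium centre must be in the +3 oxidation state. Group 6 minus oxidation state 3 gives a d³ configuration. The d³ configuration leaves the e_g set evenly filled (or empty) — no strong Jahn–Teller driving force.
[CrBr6]^4-: Ligand charges: each bromide is −1. With an overall charge of −4 the chromium centre must be in the +2 oxidation state. Group 6 minus oxidation state 2 gives a d⁴ configuration. Bromide is a weak-field ligand for a first-row metal, so the complex is high-spin. The t₂g³e_g¹ (high-spin) configuration has an unevenly filled e_g set; the Jahn–Teller theorem predicts a tetragonal distortion (typically axial elongation) to lift the degeneracy.

[CrBr6]^4-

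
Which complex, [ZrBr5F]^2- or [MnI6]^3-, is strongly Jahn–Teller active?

[ZrBr5F]^2-: Each bromide is −1; each fluoride is −1; balancing the −2 overall charge requires Zr(IV). Zirconium is a group-4 element; Zr(IV) is therefore d⁰. The d⁰ configuration leaves the e_g set evenly filled (or empty) — no strong Jahn–Teller driving force.
[MnI6]^3-: Each iodide is −1; balancing the −3 overall charge requires Mn(III). Manganese is a group-7 element; Mn(III) is therefore d⁴. Iodide is a weak-field ligand for a first-row metal, so the complex is high-spin. The t₂g³e_g¹ (high-spin) configuration has an unevenly filled e_g set; the Jahn–Teller theorem predicts a tetragonal distortion (typically axial elongation) to lift the degeneracy.

[MnI6]^3-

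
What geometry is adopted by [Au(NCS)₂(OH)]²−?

Summing ligand charges against the −2 overall charge gives an oxidation state of +1 for gold.
Au sits in group 11, so the d-electron count is 11 − 1 = 10.
Coordination number: 3.
Three ligands around a d¹⁰ centre minimise repulsion in a trigonal-planar arrangement.

trigonal planar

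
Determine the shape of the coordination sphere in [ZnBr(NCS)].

Each bromide is −1; each isothiocyanate is −1; balancing the 0 overall charge requires Zn(II).
Zinc is a group-12 element; Zn(II) is therefore d¹⁰.
Coordination number: 2.
A d¹⁰ ion with only two ligands adopts a linear arrangement (sp hybridisation; no CFSE preference).

linear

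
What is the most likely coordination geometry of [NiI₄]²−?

tetrahedral

Summing ligand charges against the −2 overall charge gives an oxidation state of +2 for nickel.
Nickel is a group-10 element; Ni(II) is therefore d⁸.
Coordination number: 4.
Iodide is a weak-field ligand.
With weak-field ligands the CFSE gain from square planar is small, so a 3d d⁸ ion takes the sterically preferred tetrahedral geometry.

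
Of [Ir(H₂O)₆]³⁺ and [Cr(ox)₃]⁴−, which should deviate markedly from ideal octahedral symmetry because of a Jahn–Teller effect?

[Cr(ox)₃]⁴−

[Ir(H₂O)₆]³⁺: Summing ligand charges against the +3 overall charge gives an oxidation state of +3 for iridium. Ir sits in group 9, so the d-electron count is 9 − 3 = 6. A 5d ion has a large Δₒ and is invariably low-spin. The d⁶ configuration leaves the e_g set evenly filled (or empty) — no strong Jahn–Teller driving force.
[Cr(ox)₃]⁴−: Each oxalate is −2; balancing the −4 overall charge requires Cr(II). Cr sits in group 6, so the d-electron count is 6 − 2 = 4. Oxalate is a weak-field ligand for a first-row metal, so the complex is high-spin. The t₂g³e_g¹ (high-spin) configuration has an unevenly filled e_g set; the Jahn–Teller theorem predicts a tetragonal distortion (typically axial elongation) to lift the degeneracy.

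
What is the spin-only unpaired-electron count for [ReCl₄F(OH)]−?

2 unpaired electrons

Ligand charges: each chloride is −1; each fluoride is −1; each hydroxide is −1. With an overall charge of −1 the rhenium centre must be in the +5 oxidation state.
Group 7 minus oxidation state 5 gives a d² configuration.
In an octahedral field the d² configuration is t₂g²e_g⁰ (only one arrangement possible), giving 2 unpaired electrons.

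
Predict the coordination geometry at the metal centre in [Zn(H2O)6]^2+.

octahedral

Water is neutral; balancing the +2 overall charge requires Zn(II).
Zinc is a group-12 element; Zn(II) is therefore d¹⁰.
Coordination number: 6.
Six donors around a single metal centre give an octahedral coordination sphere.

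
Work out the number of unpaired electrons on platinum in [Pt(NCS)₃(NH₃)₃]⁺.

0 unpaired electrons

Summing ligand charges against the +1 overall charge gives an oxidation state of +4 for platinum.
Pt sits in group 10, so the d-electron count is 10 − 4 = 6.
The spin state decides the count: a 5d ion has a large Δₒ and is invariably low-spin.
An octahedral low-spin d⁶ ion is t₂g⁶e_g⁰, giving 0 unpaired electrons.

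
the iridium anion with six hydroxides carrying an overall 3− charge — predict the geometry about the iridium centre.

octahedral

Ligand charges: each hydroxide is −1. With an overall charge of −3 the iridium centre must be in the +3 oxidation state.
Ir sits in group 9, so the d-electron count is 9 − 3 = 6.
With 6 monodentate ligands the coordination number is 6.
Six donors around a single metal centre give an octahedral coordination sphere.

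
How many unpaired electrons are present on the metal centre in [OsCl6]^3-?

Each chloride is −1; balancing the −3 overall charge requires Os(III).
Osmium is a group-8 element; Os(III) is therefore d⁵.
The spin state decides the count: a 5d ion has a large Δₒ and is invariably low-spin.
An octahedral low-spin d⁵ ion is t₂g⁵e_g⁰, giving 1 unpaired electron.

1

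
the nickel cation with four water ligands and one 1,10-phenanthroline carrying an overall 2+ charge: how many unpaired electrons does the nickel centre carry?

Summing ligand charges against the +2 overall charge gives an oxidation state of +2 for nickel.
Nickel is a group-10 element; Ni(II) is therefore d⁸.
Counting donor atoms: 4×water (monodentate) → 4 donors; 1×1,10-phenanthroline (bidentate) → 2 donors. Coordination number = 6.
In an octahedral field the d⁸ configuration is t₂g⁶e_g² (only one arrangement possible), giving 2 unpaired electrons.

2 unpaired electrons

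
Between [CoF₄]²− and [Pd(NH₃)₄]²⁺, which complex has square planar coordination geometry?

For [CoF₄]²−: Summing ligand charges against the −2 overall charge gives an oxidation state of +2 for cobalt. Group 9 minus oxidation state 2 gives a d⁷ configuration. For a high-spin 3d d⁷ ion with weak-field ligands the small Δₜ gives little square-planar CFSE advantage, so four ligands adopt the sterically favoured tetrahedral geometry. → tetrahedral.
For [Pd(NH₃)₄]²⁺: Ligand charges: ammonia is neutral. With an overall charge of +2 the palladium centre must be in the +2 oxidation state. Palladium is a group-10 element; Pd(II) is therefore d⁸. A 4d d⁸ ion has a large crystal-field splitting; square planar leaves the high-energy d_{x²−y²} orbital empty and maximises CFSE. → square planar.

[Pd(NH₃)₄]²⁺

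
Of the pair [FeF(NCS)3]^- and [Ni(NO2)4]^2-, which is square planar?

For [FeF(NCS)3]^-: Summing ligand charges against the −1 overall charge gives an oxidation state of +3 for iron. Iron is a group-8 element; Fe(III) is therefore d⁵. A high-spin d⁵ ion has zero CFSE in either geometry, so four ligands adopt the sterically favoured tetrahedral geometry. → tetrahedral.
For [Ni(NO2)4]^2-: Each nitro (N-bound nitrite) is −1; balancing the −2 overall charge requires Ni(II). Group 10 minus oxidation state 2 gives a d⁸ configuration. Nitro (N-bound nitrite) is a strong-field ligand (high in the spectrochemical series). A 3d d⁸ ion with strong-field ligands gains enough CFSE to favour square planar over tetrahedral. → square planar.

[Ni(NO2)4]^2-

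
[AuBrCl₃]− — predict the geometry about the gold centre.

square planar

Summing ligand charges against the −1 overall charge gives an oxidation state of +3 for gold.
Group 11 minus oxidation state 3 gives a d⁸ configuration.
With 4 monodentate ligands the coordination number is 4.
A 5d d⁸ ion has a large crystal-field splitting; square planar leaves the high-energy d_{x²−y²} orbital empty and maximises CFSE.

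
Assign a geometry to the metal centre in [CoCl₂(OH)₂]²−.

tetrahedral

Ligand charges: each chloride is −1; each hydroxide is −1. With an overall charge of −2 the cobalt centre must be in the +2 oxidation state.
Cobalt is a group-9 element; Co(II) is therefore d⁷.
With 4 monodentate ligands the coordination number is 4.
Chloride and hydroxide are weak-field ligands.
For a high-spin 3d d⁷ ion with weak-field ligands the small Δₜ gives little square-planar CFSE advantage, so four ligands adopt the sterically favoured tetrahedral geometry.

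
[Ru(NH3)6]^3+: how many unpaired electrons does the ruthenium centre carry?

1

Ammonia is neutral; balancing the +3 overall charge requires Ru(III).
Ru sits in group 8, so the d-electron count is 8 − 3 = 5.
The spin state decides the count: a 4d ion has a large Δₒ and is invariably low-spin.
An octahedral low-spin d⁵ ion is t₂g⁵e_g⁰, giving 1 unpaired electron.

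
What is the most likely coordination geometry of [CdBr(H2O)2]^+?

Each bromide is −1; water is neutral; balancing the +1 overall charge requires Cd(II).
Cadmium is a group-12 element; Cd(II) is therefore d¹⁰.
Coordination number: 3.
Three ligands around a d¹⁰ centre minimise repulsion in a trigonal-planar arrangement.

trigonal planar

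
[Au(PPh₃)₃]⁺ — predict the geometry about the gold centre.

Triphenylphosphine is neutral; balancing the +1 overall charge requires Au(I).
Au sits in group 11, so the d-electron count is 11 − 1 = 10.
Coordination number: 3.
Three ligands around a d¹⁰ centre minimise repulsion in a trigonal-planar arrangement.

trigonal planar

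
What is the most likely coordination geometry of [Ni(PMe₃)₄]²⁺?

Ligand charges: trimethylphosphine is neutral. With an overall charge of +2 the nickel centre must be in the +2 oxidation state.
Ni sits in group 10, so the d-electron count is 10 − 2 = 8.
Coordination number: 4.
Trimethylphosphine is a strong-field ligand (high in the spectrochemical series).
A 3d d⁸ ion with strong-field ligands gains enough CFSE to favour square planar over tetrahedral.

square planar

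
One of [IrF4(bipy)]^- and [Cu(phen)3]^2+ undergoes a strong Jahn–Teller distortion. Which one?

[Cu(phen)3]^2+

[IrF4(bipy)]^-: Ligand charges: each fluoride is −1; 2,2′-bipyridine is neutral. With an overall charge of −1 the iridium centre must be in the +3 oxidation state. Ir sits in group 9, so the d-electron count is 9 − 3 = 6. A 5d ion has a large Δₒ and is invariably low-spin. The d⁶ configuration leaves the e_g set evenly filled (or empty) — no strong Jahn–Teller driving force.
[Cu(phen)3]^2+: Ligand charges: 1,10-phenanthroline is neutral. With an overall charge of +2 the copper centre must be in the +2 oxidation state. Group 11 minus oxidation state 2 gives a d⁹ configuration. The t₂g⁶e_g³ configuration has an unevenly filled e_g set; the Jahn–Teller theorem predicts a tetragonal distortion (typically axial elongation) to lift the degeneracy.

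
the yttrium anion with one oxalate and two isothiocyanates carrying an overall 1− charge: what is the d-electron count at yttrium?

d0

Summing ligand charges against the −1 overall charge gives an oxidation state of +3 for yttrium.
Group 3 minus oxidation state 3 gives a d⁰ configuration.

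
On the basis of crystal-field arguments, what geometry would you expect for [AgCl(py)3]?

Each chloride is −1; pyridine is neutral; balancing the 0 overall charge requires Ag(I).
Group 11 minus oxidation state 1 gives a d¹⁰ configuration.
With 4 monodentate ligands the coordination number is 4.
A d¹⁰ ion has no crystal-field stabilisation preference between square planar and tetrahedral, so four ligands adopt the sterically favoured tetrahedral geometry.

tetrahedral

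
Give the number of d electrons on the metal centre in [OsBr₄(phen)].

d⁴

Ligand charges: each bromide is −1; 1,10-phenanthroline is neutral. With an overall charge of 0 the osmium centre must be in the +4 oxidation state.
Os sits in group 8, so the d-electron count is 8 − 4 = 4.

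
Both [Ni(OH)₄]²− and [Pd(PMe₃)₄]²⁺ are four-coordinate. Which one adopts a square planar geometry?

[Pd(PMe₃)₄]²⁺

For [Ni(OH)₄]²−: Summing ligand charges against the −2 overall charge gives an oxidation state of +2 for nickel. Ni sits in group 10, so the d-electron count is 10 − 2 = 8. Hydroxide is a weak-field ligand. With weak-field ligands the CFSE gain from square planar is small, so a 3d d⁸ ion takes the sterically preferred tetrahedral geometry. → tetrahedral.
For [Pd(PMe₃)₄]²⁺: Summing ligand charges against the +2 overall charge gives an oxidation state of +2 for palladium. Pd sits in group 10, so the d-electron count is 10 − 2 = 8. A 4d d⁸ ion has a large crystal-field splitting; square planar leaves the high-energy d_{x²−y²} orbital empty and maximises CFSE. → square planar.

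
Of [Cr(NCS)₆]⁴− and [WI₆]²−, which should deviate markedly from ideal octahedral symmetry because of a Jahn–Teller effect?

[Cr(NCS)₆]⁴−: Ligand charges: each isothiocyanate is −1. With an overall charge of −4 the chromium centre must be in the +2 oxidation state. Chromium is a group-6 element; Cr(II) is therefore d⁴. Isothiocyanate is a weak-field ligand for a first-row metal, so the complex is high-spin. The t₂g³e_g¹ (high-spin) configuration has an unevenly filled e_g set; the Jahn–Teller theorem predicts a tetragonal distortion (typically axial elongation) to lift the degeneracy.
[WI₆]²−: Ligand charges: each iodide is −1. With an overall charge of −2 the tungsten centre must be in the +4 oxidation state. Tungsten is a group-6 element; W(IV) is therefore d². The d² configuration leaves the e_g set evenly filled (or empty) — no strong Jahn–Teller driving force.

[Cr(NCS)₆]⁴−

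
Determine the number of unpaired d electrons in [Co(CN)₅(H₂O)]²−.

Each cyanide is −1; water is neutral; balancing the −2 overall charge requires Co(III).
Co sits in group 9, so the d-electron count is 9 − 3 = 6.
The spin state decides the count: Co(III) has an exceptionally large octahedral splitting and is low-spin with essentially every ligand except fluoride.
An octahedral low-spin d⁶ ion is t₂g⁶e_g⁰, giving 0 unpaired electrons.

0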